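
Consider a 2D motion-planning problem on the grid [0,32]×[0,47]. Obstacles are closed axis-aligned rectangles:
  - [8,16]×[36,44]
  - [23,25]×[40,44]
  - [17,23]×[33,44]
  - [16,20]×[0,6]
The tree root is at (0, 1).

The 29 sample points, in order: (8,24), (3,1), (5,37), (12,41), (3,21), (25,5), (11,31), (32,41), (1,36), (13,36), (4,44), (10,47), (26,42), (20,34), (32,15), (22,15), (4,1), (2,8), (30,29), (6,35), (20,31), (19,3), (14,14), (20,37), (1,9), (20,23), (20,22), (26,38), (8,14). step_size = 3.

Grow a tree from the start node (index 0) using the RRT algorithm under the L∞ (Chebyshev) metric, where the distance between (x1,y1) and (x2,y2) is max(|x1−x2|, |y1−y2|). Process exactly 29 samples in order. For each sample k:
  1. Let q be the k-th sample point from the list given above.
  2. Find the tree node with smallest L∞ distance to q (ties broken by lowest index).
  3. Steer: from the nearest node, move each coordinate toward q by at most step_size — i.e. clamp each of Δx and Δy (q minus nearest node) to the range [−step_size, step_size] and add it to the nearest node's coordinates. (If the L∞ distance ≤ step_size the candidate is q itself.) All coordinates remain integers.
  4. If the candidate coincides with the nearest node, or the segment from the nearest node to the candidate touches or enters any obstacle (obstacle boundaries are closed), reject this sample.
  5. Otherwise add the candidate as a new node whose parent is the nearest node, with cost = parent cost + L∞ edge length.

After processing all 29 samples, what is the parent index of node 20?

Parent of node 20: 16

1. q=(8,24) nearest=0 d=23 new=(3,4) → add node 1 parent=0 cost=3
2. q=(3,1) nearest=0 d=3 new=(3,1) → add node 2 parent=0 cost=3
3. q=(5,37) nearest=1 d=33 new=(5,7) → add node 3 parent=1 cost=6
4. q=(12,41) nearest=3 d=34 new=(8,10) → add node 4 parent=3 cost=9
5. q=(3,21) nearest=4 d=11 new=(5,13) → add node 5 parent=4 cost=12
6. q=(25,5) nearest=4 d=17 new=(11,7) → add node 6 parent=4 cost=12
7. q=(11,31) nearest=5 d=18 new=(8,16) → add node 7 parent=5 cost=15
8. q=(32,41) nearest=7 d=25 new=(11,19) → add node 8 parent=7 cost=18
9. q=(1,36) nearest=8 d=17 new=(8,22) → add node 9 parent=8 cost=21
10. q=(13,36) nearest=9 d=14 new=(11,25) → add node 10 parent=9 cost=24
11. q=(4,44) nearest=10 d=19 new=(8,28) → add node 11 parent=10 cost=27
12. q=(10,47) nearest=11 d=19 new=(10,31) → add node 12 parent=11 cost=30
13. q=(26,42) nearest=12 d=16 new=(13,34) → add node 13 parent=12 cost=33
14. q=(20,34) nearest=13 d=7 new=(16,34) → add node 14 parent=13 cost=36
15. q=(32,15) nearest=13 d=19 new=(16,31) → add node 15 parent=13 cost=36
16. q=(22,15) nearest=6 d=11 new=(14,10) → add node 16 parent=6 cost=15
17. q=(4,1) nearest=2 d=1 new=(4,1) → add node 17 parent=2 cost=4
18. q=(2,8) nearest=3 d=3 new=(2,8) → add node 18 parent=3 cost=9
19. q=(30,29) nearest=14 d=14 new=(19,31) → blocked by [17,23]×[33,44], reject
20. q=(6,35) nearest=12 d=4 new=(7,34) → add node 19 parent=12 cost=33
21. q=(20,31) nearest=14 d=4 new=(19,31) → blocked by [17,23]×[33,44], reject
22. q=(19,3) nearest=16 d=7 new=(17,7) → add node 20 parent=16 cost=18
23. q=(14,14) nearest=16 d=4 new=(14,13) → add node 21 parent=16 cost=18
24. q=(20,37) nearest=14 d=4 new=(19,37) → blocked by [17,23]×[33,44], reject
25. q=(1,9) nearest=18 d=1 new=(1,9) → add node 22 parent=18 cost=10
26. q=(20,23) nearest=15 d=8 new=(19,28) → add node 23 parent=15 cost=39
27. q=(20,22) nearest=23 d=6 new=(20,25) → add node 24 parent=23 cost=42
28. q=(26,38) nearest=14 d=10 new=(19,37) → blocked by [17,23]×[33,44], reject
29. q=(8,14) nearest=7 d=2 new=(8,14) → add node 25 parent=7 cost=17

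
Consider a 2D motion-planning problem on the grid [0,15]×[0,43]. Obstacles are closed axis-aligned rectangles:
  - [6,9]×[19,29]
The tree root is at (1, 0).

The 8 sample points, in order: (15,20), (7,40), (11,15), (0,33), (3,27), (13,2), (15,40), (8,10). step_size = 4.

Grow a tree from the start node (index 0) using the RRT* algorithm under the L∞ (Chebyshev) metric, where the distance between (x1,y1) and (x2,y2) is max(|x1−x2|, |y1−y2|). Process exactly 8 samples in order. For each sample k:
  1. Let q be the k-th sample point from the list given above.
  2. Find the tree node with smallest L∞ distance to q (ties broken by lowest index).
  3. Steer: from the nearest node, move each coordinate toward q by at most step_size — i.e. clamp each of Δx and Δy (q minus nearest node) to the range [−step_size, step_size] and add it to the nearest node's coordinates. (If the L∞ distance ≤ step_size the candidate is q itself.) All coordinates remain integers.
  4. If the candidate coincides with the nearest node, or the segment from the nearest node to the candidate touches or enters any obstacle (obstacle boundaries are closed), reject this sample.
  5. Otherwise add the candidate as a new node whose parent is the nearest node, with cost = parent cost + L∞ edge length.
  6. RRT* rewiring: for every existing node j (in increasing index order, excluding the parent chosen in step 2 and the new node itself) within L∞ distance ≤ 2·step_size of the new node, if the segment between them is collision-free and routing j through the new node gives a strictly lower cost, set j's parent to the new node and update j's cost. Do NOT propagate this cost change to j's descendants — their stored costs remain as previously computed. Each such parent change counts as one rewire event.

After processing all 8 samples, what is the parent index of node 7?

1. q=(15,20) nearest=0 d=20 new=(5,4) → add node 1 parent=0 cost=4
2. q=(7,40) nearest=1 d=36 new=(7,8) → add node 2 parent=1 cost=8
3. q=(11,15) nearest=2 d=7 new=(11,12) → add node 3 parent=2 cost=12
4. q=(0,33) nearest=3 d=21 new=(7,16) → add node 4 parent=3 cost=16
5. q=(3,27) nearest=4 d=11 new=(3,20) → add node 5 parent=4 cost=20
6. q=(13,2) nearest=2 d=6 new=(11,4) → add node 6 parent=2 cost=12
7. q=(15,40) nearest=5 d=20 new=(7,24) → blocked by [6,9]×[19,29], reject
8. q=(8,10) nearest=2 d=2 new=(8,10) → add node 7 parent=2 cost=10

Parent of node 7: 2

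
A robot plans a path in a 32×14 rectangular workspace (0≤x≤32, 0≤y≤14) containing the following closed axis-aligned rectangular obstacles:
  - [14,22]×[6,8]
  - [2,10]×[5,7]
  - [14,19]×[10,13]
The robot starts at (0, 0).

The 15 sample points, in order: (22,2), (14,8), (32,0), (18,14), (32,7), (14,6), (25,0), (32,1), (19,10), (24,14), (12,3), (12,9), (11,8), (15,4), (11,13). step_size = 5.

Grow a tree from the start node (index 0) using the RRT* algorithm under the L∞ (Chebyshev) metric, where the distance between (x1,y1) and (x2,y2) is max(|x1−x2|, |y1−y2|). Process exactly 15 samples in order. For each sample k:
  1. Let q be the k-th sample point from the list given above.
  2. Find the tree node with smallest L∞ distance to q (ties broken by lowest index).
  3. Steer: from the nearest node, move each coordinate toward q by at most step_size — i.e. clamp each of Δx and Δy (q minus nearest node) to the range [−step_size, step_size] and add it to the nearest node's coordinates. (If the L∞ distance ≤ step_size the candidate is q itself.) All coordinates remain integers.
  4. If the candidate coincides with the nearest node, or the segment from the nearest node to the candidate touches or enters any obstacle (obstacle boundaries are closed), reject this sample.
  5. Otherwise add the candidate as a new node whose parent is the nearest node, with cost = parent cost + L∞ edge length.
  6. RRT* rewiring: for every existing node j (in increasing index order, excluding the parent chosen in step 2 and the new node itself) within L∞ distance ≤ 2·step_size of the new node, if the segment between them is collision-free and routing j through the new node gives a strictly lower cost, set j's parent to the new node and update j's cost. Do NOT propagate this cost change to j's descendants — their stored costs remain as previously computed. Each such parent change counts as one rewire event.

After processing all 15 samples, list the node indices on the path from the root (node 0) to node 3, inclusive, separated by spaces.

1. q=(22,2) nearest=0 d=22 new=(5,2) → add node 1 parent=0 cost=5
2. q=(14,8) nearest=1 d=9 new=(10,7) → blocked by [2,10]×[5,7], reject
3. q=(32,0) nearest=1 d=27 new=(10,0) → add node 2 parent=1 cost=10
4. q=(18,14) nearest=1 d=13 new=(10,7) → blocked by [2,10]×[5,7], reject
5. q=(32,7) nearest=2 d=22 new=(15,5) → add node 3 parent=2 cost=15
6. q=(14,6) nearest=3 d=1 new=(14,6) → blocked by [14,22]×[6,8], reject
7. q=(25,0) nearest=3 d=10 new=(20,0) → add node 4 parent=3 cost=20
8. q=(32,1) nearest=4 d=12 new=(25,1) → add node 5 parent=4 cost=25
9. q=(19,10) nearest=3 d=5 new=(19,10) → blocked by [14,22]×[6,8], reject
10. q=(24,14) nearest=3 d=9 new=(20,10) → blocked by [14,22]×[6,8], reject
11. q=(12,3) nearest=2 d=3 new=(12,3) → add node 6 parent=2 cost=13
12. q=(12,9) nearest=3 d=4 new=(12,9) → blocked by [14,22]×[6,8], reject
13. q=(11,8) nearest=3 d=4 new=(11,8) → add node 7 parent=3 cost=19
14. q=(15,4) nearest=3 d=1 new=(15,4) → add node 8 parent=3 cost=16
15. q=(11,13) nearest=7 d=5 new=(11,13) → add node 9 parent=7 cost=24

Path: 0 1 2 3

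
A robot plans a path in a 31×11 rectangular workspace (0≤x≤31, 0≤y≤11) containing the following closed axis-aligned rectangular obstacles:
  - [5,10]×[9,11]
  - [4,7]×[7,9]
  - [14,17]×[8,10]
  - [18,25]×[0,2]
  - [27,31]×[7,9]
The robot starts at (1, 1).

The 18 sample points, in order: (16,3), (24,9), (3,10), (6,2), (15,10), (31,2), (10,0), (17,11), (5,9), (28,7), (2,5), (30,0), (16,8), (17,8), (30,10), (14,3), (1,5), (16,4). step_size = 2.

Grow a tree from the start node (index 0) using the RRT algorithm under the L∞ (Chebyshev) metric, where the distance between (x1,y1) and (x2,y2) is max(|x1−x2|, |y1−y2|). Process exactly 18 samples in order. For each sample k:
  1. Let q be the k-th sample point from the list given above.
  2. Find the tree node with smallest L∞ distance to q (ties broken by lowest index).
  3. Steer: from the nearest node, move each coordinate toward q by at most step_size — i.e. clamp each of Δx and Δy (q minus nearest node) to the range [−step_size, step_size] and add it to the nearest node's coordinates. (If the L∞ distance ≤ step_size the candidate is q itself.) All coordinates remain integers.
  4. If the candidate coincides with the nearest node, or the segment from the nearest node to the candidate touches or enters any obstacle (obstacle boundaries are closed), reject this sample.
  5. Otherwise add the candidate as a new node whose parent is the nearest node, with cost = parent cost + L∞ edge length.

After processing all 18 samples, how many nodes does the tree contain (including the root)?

Node count: 16

1. q=(16,3) nearest=0 d=15 new=(3,3) → add node 1 parent=0 cost=2
2. q=(24,9) nearest=1 d=21 new=(5,5) → add node 2 parent=1 cost=4
3. q=(3,10) nearest=2 d=5 new=(3,7) → add node 3 parent=2 cost=6
4. q=(6,2) nearest=1 d=3 new=(5,2) → add node 4 parent=1 cost=4
5. q=(15,10) nearest=2 d=10 new=(7,7) → blocked by [4,7]×[7,9], reject
6. q=(31,2) nearest=2 d=26 new=(7,3) → add node 5 parent=2 cost=6
7. q=(10,0) nearest=5 d=3 new=(9,1) → add node 6 parent=5 cost=8
8. q=(17,11) nearest=5 d=10 new=(9,5) → add node 7 parent=5 cost=8
9. q=(5,9) nearest=3 d=2 new=(5,9) → blocked by [5,10]×[9,11], reject
10. q=(28,7) nearest=6 d=19 new=(11,3) → add node 8 parent=6 cost=10
11. q=(2,5) nearest=1 d=2 new=(2,5) → add node 9 parent=1 cost=4
12. q=(30,0) nearest=8 d=19 new=(13,1) → add node 10 parent=8 cost=12
13. q=(16,8) nearest=8 d=5 new=(13,5) → add node 11 parent=8 cost=12
14. q=(17,8) nearest=11 d=4 new=(15,7) → add node 12 parent=11 cost=14
15. q=(30,10) nearest=12 d=15 new=(17,9) → blocked by [14,17]×[8,10], reject
16. q=(14,3) nearest=10 d=2 new=(14,3) → add node 13 parent=10 cost=14
17. q=(1,5) nearest=9 d=1 new=(1,5) → add node 14 parent=9 cost=5
18. q=(16,4) nearest=13 d=2 new=(16,4) → add node 15 parent=13 cost=16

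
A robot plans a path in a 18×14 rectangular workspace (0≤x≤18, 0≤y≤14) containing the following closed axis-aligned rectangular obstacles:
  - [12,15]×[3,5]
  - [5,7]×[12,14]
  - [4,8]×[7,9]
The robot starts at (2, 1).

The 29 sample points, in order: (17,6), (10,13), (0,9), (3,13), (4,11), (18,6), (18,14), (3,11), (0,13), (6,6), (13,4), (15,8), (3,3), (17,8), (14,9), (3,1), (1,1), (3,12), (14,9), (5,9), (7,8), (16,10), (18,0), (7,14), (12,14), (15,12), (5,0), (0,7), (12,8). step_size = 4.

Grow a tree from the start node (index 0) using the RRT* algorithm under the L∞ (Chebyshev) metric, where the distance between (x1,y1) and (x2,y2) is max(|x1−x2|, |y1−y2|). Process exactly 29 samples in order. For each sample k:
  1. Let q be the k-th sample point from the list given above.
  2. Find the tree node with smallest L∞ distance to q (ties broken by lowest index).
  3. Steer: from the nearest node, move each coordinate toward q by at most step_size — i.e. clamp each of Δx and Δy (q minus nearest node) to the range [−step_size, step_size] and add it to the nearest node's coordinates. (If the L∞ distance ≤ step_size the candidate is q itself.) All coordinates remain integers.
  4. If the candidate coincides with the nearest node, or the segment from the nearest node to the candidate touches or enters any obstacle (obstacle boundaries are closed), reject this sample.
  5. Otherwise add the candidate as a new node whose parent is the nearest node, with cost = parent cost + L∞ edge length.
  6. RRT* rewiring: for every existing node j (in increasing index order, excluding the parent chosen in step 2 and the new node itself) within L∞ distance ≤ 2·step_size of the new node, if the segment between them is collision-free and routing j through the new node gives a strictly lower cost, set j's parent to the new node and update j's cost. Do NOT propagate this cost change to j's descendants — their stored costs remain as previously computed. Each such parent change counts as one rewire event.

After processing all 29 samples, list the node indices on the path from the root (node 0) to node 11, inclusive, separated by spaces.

1. q=(17,6) nearest=0 d=15 new=(6,5) → add node 1 parent=0 cost=4
2. q=(10,13) nearest=1 d=8 new=(10,9) → blocked by [4,8]×[7,9], reject
3. q=(0,9) nearest=1 d=6 new=(2,9) → blocked by [4,8]×[7,9], reject
4. q=(3,13) nearest=1 d=8 new=(3,9) → blocked by [4,8]×[7,9], reject
5. q=(4,11) nearest=1 d=6 new=(4,9) → blocked by [4,8]×[7,9], reject
6. q=(18,6) nearest=1 d=12 new=(10,6) → add node 2 parent=1 cost=8
7. q=(18,14) nearest=2 d=8 new=(14,10) → add node 3 parent=2 cost=12
8. q=(3,11) nearest=1 d=6 new=(3,9) → blocked by [4,8]×[7,9], reject
9. q=(0,13) nearest=1 d=8 new=(2,9) → blocked by [4,8]×[7,9], reject
10. q=(6,6) nearest=1 d=1 new=(6,6) → add node 4 parent=1 cost=5
11. q=(13,4) nearest=2 d=3 new=(13,4) → blocked by [12,15]×[3,5], reject
12. q=(15,8) nearest=3 d=2 new=(15,8) → add node 5 parent=3 cost=14
13. q=(3,3) nearest=0 d=2 new=(3,3) → add node 6 parent=0 cost=2
14. q=(17,8) nearest=5 d=2 new=(17,8) → add node 7 parent=5 cost=16
15. q=(14,9) nearest=3 d=1 new=(14,9) → add node 8 parent=3 cost=13
16. q=(3,1) nearest=0 d=1 new=(3,1) → add node 9 parent=0 cost=1
17. q=(1,1) nearest=0 d=1 new=(1,1) → add node 10 parent=0 cost=1
18. q=(3,12) nearest=4 d=6 new=(3,10) → blocked by [4,8]×[7,9], reject
19. q=(14,9) nearest=8 d=0 → coincident, reject
20. q=(5,9) nearest=4 d=3 new=(5,9) → blocked by [4,8]×[7,9], reject
21. q=(7,8) nearest=4 d=2 new=(7,8) → blocked by [4,8]×[7,9], reject
22. q=(16,10) nearest=3 d=2 new=(16,10) → add node 11 parent=3 cost=14
23. q=(18,0) nearest=2 d=8 new=(14,2) → blocked by [12,15]×[3,5], reject
24. q=(7,14) nearest=3 d=7 new=(10,14) → add node 12 parent=3 cost=16
25. q=(12,14) nearest=12 d=2 new=(12,14) → add node 13 parent=12 cost=18
26. q=(15,12) nearest=3 d=2 new=(15,12) → add node 14 parent=3 cost=14; rewire 13→14 (17<18)
27. q=(5,0) nearest=9 d=2 new=(5,0) → add node 15 parent=9 cost=3
28. q=(0,7) nearest=6 d=4 new=(0,7) → add node 16 parent=6 cost=6
29. q=(12,8) nearest=2 d=2 new=(12,8) → add node 17 parent=2 cost=10; rewire 5→17 (13<14); rewire 7→17 (15<16); rewire 8→17 (12<13); rewire 13→17 (16<17)

Path: 0 1 2 3 11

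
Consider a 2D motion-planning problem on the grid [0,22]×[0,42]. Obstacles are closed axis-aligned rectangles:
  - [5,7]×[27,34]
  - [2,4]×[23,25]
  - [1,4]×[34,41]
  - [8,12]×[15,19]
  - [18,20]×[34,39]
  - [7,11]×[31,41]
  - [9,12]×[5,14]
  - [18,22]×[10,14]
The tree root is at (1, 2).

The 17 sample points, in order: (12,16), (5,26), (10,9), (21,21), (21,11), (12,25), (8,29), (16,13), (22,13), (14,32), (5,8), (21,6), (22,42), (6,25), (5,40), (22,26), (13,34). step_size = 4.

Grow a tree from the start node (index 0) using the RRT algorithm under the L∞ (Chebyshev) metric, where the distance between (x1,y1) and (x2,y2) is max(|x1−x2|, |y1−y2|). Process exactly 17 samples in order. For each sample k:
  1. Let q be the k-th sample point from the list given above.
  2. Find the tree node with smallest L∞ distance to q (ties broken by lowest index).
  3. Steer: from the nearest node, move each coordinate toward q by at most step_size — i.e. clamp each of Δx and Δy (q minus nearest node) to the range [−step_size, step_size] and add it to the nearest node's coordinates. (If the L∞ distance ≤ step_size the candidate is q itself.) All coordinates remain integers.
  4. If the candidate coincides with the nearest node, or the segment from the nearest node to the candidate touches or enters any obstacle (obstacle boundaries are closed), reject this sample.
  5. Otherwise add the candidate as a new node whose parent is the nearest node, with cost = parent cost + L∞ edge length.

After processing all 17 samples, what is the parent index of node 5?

Parent of node 5: 3

1. q=(12,16) nearest=0 d=14 new=(5,6) → add node 1 parent=0 cost=4
2. q=(5,26) nearest=1 d=20 new=(5,10) → add node 2 parent=1 cost=8
3. q=(10,9) nearest=1 d=5 new=(9,9) → blocked by [9,12]×[5,14], reject
4. q=(21,21) nearest=1 d=16 new=(9,10) → blocked by [9,12]×[5,14], reject
5. q=(21,11) nearest=1 d=16 new=(9,10) → blocked by [9,12]×[5,14], reject
6. q=(12,25) nearest=2 d=15 new=(9,14) → blocked by [9,12]×[5,14], reject
7. q=(8,29) nearest=2 d=19 new=(8,14) → add node 3 parent=2 cost=12
8. q=(16,13) nearest=3 d=8 new=(12,13) → blocked by [9,12]×[5,14], reject
9. q=(22,13) nearest=3 d=14 new=(12,13) → blocked by [9,12]×[5,14], reject
10. q=(14,32) nearest=3 d=18 new=(12,18) → blocked by [8,12]×[15,19], reject
11. q=(5,8) nearest=1 d=2 new=(5,8) → add node 4 parent=1 cost=6
12. q=(21,6) nearest=3 d=13 new=(12,10) → blocked by [9,12]×[5,14], reject
13. q=(22,42) nearest=3 d=28 new=(12,18) → blocked by [8,12]×[15,19], reject
14. q=(6,25) nearest=3 d=11 new=(6,18) → add node 5 parent=3 cost=16
15. q=(5,40) nearest=5 d=22 new=(5,22) → add node 6 parent=5 cost=20
16. q=(22,26) nearest=3 d=14 new=(12,18) → blocked by [8,12]×[15,19], reject
17. q=(13,34) nearest=6 d=12 new=(9,26) → add node 7 parent=6 cost=24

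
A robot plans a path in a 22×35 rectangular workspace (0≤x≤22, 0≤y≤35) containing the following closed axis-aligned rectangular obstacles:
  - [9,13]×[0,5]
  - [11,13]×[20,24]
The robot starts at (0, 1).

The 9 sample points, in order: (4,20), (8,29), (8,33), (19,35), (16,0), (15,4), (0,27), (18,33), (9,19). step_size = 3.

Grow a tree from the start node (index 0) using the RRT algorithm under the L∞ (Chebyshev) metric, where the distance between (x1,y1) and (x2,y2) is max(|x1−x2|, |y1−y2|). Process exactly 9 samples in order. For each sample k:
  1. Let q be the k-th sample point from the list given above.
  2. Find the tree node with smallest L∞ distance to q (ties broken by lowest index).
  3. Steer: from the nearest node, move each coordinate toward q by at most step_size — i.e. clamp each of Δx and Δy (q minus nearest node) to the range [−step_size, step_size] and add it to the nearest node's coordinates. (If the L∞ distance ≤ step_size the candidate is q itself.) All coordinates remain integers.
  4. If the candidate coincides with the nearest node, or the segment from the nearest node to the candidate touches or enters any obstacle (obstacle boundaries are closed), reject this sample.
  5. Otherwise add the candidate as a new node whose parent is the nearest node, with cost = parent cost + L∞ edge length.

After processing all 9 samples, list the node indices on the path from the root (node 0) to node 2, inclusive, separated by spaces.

Path: 0 1 2

1. q=(4,20) nearest=0 d=19 new=(3,4) → add node 1 parent=0 cost=3
2. q=(8,29) nearest=1 d=25 new=(6,7) → add node 2 parent=1 cost=6
3. q=(8,33) nearest=2 d=26 new=(8,10) → add node 3 parent=2 cost=9
4. q=(19,35) nearest=3 d=25 new=(11,13) → add node 4 parent=3 cost=12
5. q=(16,0) nearest=2 d=10 new=(9,4) → blocked by [9,13]×[0,5], reject
6. q=(15,4) nearest=3 d=7 new=(11,7) → add node 5 parent=3 cost=12
7. q=(0,27) nearest=4 d=14 new=(8,16) → add node 6 parent=4 cost=15
8. q=(18,33) nearest=6 d=17 new=(11,19) → add node 7 parent=6 cost=18
9. q=(9,19) nearest=7 d=2 new=(9,19) → add node 8 parent=7 cost=20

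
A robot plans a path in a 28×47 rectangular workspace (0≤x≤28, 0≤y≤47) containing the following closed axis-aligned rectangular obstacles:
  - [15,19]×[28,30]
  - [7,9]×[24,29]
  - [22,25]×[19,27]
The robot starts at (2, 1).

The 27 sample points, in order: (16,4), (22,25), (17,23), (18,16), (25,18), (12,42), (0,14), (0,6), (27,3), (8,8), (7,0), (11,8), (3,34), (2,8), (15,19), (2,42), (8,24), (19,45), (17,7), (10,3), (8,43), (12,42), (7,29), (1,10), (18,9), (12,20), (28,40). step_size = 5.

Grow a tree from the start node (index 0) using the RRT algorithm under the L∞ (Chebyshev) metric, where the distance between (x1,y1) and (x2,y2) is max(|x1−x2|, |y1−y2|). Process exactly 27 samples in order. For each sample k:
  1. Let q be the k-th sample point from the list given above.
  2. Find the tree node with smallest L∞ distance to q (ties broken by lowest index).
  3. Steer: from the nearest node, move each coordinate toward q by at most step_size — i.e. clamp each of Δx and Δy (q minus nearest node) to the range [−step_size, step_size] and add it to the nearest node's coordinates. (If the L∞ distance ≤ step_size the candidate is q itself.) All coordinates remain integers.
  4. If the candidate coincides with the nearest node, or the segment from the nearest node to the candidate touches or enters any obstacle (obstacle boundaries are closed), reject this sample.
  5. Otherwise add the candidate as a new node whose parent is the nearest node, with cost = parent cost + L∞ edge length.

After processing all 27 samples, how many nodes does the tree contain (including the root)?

Node count: 22

1. q=(16,4) nearest=0 d=14 new=(7,4) → add node 1 parent=0 cost=5
2. q=(22,25) nearest=1 d=21 new=(12,9) → add node 2 parent=1 cost=10
3. q=(17,23) nearest=2 d=14 new=(17,14) → add node 3 parent=2 cost=15
4. q=(18,16) nearest=3 d=2 new=(18,16) → add node 4 parent=3 cost=17
5. q=(25,18) nearest=4 d=7 new=(23,18) → add node 5 parent=4 cost=22
6. q=(12,42) nearest=5 d=24 new=(18,23) → blocked by [22,25]×[19,27], reject
7. q=(0,14) nearest=1 d=10 new=(2,9) → add node 6 parent=1 cost=10
8. q=(0,6) nearest=6 d=3 new=(0,6) → add node 7 parent=6 cost=13
9. q=(27,3) nearest=3 d=11 new=(22,9) → add node 8 parent=3 cost=20
10. q=(8,8) nearest=1 d=4 new=(8,8) → add node 9 parent=1 cost=9
11. q=(7,0) nearest=1 d=4 new=(7,0) → add node 10 parent=1 cost=9
12. q=(11,8) nearest=2 d=1 new=(11,8) → add node 11 parent=2 cost=11
13. q=(3,34) nearest=4 d=18 new=(13,21) → add node 12 parent=4 cost=22
14. q=(2,8) nearest=6 d=1 new=(2,8) → add node 13 parent=6 cost=11
15. q=(15,19) nearest=12 d=2 new=(15,19) → add node 14 parent=12 cost=24
16. q=(2,42) nearest=12 d=21 new=(8,26) → blocked by [7,9]×[24,29], reject
17. q=(8,24) nearest=12 d=5 new=(8,24) → blocked by [7,9]×[24,29], reject
18. q=(19,45) nearest=12 d=24 new=(18,26) → add node 15 parent=12 cost=27
19. q=(17,7) nearest=2 d=5 new=(17,7) → add node 16 parent=2 cost=15
20. q=(10,3) nearest=1 d=3 new=(10,3) → add node 17 parent=1 cost=8
21. q=(8,43) nearest=15 d=17 new=(13,31) → blocked by [15,19]×[28,30], reject
22. q=(12,42) nearest=15 d=16 new=(13,31) → blocked by [15,19]×[28,30], reject
23. q=(7,29) nearest=12 d=8 new=(8,26) → blocked by [7,9]×[24,29], reject
24. q=(1,10) nearest=6 d=1 new=(1,10) → add node 18 parent=6 cost=11
25. q=(18,9) nearest=16 d=2 new=(18,9) → add node 19 parent=16 cost=17
26. q=(12,20) nearest=12 d=1 new=(12,20) → add node 20 parent=12 cost=23
27. q=(28,40) nearest=15 d=14 new=(23,31) → add node 21 parent=15 cost=32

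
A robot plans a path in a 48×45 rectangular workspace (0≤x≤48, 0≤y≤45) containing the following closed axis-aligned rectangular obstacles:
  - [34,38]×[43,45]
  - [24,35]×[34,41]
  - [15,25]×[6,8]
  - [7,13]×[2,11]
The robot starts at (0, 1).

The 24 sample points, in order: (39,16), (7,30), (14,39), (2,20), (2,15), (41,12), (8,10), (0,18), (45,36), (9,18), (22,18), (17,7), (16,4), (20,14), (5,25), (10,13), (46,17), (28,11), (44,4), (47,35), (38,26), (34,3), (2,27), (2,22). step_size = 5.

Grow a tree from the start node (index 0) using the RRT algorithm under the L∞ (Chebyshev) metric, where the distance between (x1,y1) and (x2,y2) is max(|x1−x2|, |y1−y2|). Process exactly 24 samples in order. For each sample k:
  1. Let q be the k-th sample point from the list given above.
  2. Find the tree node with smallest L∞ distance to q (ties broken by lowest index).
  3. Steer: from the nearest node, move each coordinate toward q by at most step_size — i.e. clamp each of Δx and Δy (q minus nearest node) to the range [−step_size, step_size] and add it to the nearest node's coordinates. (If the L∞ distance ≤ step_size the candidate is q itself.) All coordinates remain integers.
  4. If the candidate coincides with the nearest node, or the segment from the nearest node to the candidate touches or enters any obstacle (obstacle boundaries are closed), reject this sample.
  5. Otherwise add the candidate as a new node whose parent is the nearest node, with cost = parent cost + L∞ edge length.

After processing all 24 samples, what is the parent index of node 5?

Parent of node 5: 2

1. q=(39,16) nearest=0 d=39 new=(5,6) → add node 1 parent=0 cost=5
2. q=(7,30) nearest=1 d=24 new=(7,11) → blocked by [7,13]×[2,11], reject
3. q=(14,39) nearest=1 d=33 new=(10,11) → blocked by [7,13]×[2,11], reject
4. q=(2,20) nearest=1 d=14 new=(2,11) → add node 2 parent=1 cost=10
5. q=(2,15) nearest=2 d=4 new=(2,15) → add node 3 parent=2 cost=14
6. q=(41,12) nearest=1 d=36 new=(10,11) → blocked by [7,13]×[2,11], reject
7. q=(8,10) nearest=1 d=4 new=(8,10) → blocked by [7,13]×[2,11], reject
8. q=(0,18) nearest=3 d=3 new=(0,18) → add node 4 parent=3 cost=17
9. q=(45,36) nearest=1 d=40 new=(10,11) → blocked by [7,13]×[2,11], reject
10. q=(9,18) nearest=2 d=7 new=(7,16) → add node 5 parent=2 cost=15
11. q=(22,18) nearest=5 d=15 new=(12,18) → add node 6 parent=5 cost=20
12. q=(17,7) nearest=5 d=10 new=(12,11) → blocked by [7,13]×[2,11], reject
13. q=(16,4) nearest=1 d=11 new=(10,4) → blocked by [7,13]×[2,11], reject
14. q=(20,14) nearest=6 d=8 new=(17,14) → add node 7 parent=6 cost=25
15. q=(5,25) nearest=4 d=7 new=(5,23) → add node 8 parent=4 cost=22
16. q=(10,13) nearest=5 d=3 new=(10,13) → add node 9 parent=5 cost=18
17. q=(46,17) nearest=7 d=29 new=(22,17) → add node 10 parent=7 cost=30
18. q=(28,11) nearest=10 d=6 new=(27,12) → add node 11 parent=10 cost=35
19. q=(44,4) nearest=11 d=17 new=(32,7) → add node 12 parent=11 cost=40
20. q=(47,35) nearest=11 d=23 new=(32,17) → add node 13 parent=11 cost=40
21. q=(38,26) nearest=13 d=9 new=(37,22) → add node 14 parent=13 cost=45
22. q=(34,3) nearest=12 d=4 new=(34,3) → add node 15 parent=12 cost=44
23. q=(2,27) nearest=8 d=4 new=(2,27) → add node 16 parent=8 cost=26
24. q=(2,22) nearest=8 d=3 new=(2,22) → add node 17 parent=8 cost=25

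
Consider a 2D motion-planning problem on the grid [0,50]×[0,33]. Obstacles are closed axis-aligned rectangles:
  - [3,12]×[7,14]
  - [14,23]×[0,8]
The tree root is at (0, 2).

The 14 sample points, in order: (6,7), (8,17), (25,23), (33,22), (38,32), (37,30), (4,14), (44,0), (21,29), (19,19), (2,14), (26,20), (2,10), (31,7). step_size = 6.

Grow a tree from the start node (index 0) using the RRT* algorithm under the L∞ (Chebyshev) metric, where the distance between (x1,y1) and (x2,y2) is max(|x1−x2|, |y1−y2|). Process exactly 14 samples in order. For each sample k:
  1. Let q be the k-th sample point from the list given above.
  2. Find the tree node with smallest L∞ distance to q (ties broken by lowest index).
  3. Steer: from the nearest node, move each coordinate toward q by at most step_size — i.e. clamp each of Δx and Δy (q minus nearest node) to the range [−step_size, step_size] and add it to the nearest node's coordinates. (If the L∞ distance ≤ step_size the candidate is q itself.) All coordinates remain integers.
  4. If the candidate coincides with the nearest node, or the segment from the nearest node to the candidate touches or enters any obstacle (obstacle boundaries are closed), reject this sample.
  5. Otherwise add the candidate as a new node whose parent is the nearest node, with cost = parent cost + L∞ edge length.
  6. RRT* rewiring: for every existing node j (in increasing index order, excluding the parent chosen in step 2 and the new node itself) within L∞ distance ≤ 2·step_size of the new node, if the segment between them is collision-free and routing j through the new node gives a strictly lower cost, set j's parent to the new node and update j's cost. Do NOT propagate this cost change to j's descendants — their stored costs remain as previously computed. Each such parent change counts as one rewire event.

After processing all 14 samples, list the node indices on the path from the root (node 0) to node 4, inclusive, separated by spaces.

1. q=(6,7) nearest=0 d=6 new=(6,7) → blocked by [3,12]×[7,14], reject
2. q=(8,17) nearest=0 d=15 new=(6,8) → blocked by [3,12]×[7,14], reject
3. q=(25,23) nearest=0 d=25 new=(6,8) → blocked by [3,12]×[7,14], reject
4. q=(33,22) nearest=0 d=33 new=(6,8) → blocked by [3,12]×[7,14], reject
5. q=(38,32) nearest=0 d=38 new=(6,8) → blocked by [3,12]×[7,14], reject
6. q=(37,30) nearest=0 d=37 new=(6,8) → blocked by [3,12]×[7,14], reject
7. q=(4,14) nearest=0 d=12 new=(4,8) → blocked by [3,12]×[7,14], reject
8. q=(44,0) nearest=0 d=44 new=(6,0) → add node 1 parent=0 cost=6
9. q=(21,29) nearest=0 d=27 new=(6,8) → blocked by [3,12]×[7,14], reject
10. q=(19,19) nearest=0 d=19 new=(6,8) → blocked by [3,12]×[7,14], reject
11. q=(2,14) nearest=0 d=12 new=(2,8) → add node 2 parent=0 cost=6
12. q=(26,20) nearest=1 d=20 new=(12,6) → add node 3 parent=1 cost=12
13. q=(2,10) nearest=2 d=2 new=(2,10) → add node 4 parent=2 cost=8
14. q=(31,7) nearest=3 d=19 new=(18,7) → blocked by [14,23]×[0,8], reject

Path: 0 2 4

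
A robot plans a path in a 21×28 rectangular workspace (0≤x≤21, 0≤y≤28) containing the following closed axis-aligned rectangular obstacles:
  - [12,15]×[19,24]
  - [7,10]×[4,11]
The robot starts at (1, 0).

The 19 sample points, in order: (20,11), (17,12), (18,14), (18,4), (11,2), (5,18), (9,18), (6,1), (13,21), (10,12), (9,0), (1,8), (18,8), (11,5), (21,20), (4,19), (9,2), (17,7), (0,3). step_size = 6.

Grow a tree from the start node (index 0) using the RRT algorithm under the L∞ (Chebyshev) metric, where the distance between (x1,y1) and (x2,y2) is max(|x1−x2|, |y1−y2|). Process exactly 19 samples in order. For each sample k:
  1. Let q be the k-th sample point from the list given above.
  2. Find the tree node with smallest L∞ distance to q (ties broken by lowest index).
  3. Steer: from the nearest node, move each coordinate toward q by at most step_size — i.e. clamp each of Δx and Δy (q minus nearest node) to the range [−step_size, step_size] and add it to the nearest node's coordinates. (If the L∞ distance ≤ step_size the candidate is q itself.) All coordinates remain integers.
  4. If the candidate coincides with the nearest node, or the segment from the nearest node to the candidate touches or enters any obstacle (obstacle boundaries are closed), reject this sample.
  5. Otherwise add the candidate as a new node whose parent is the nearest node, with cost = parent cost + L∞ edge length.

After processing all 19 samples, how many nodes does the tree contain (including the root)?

1. q=(20,11) nearest=0 d=19 new=(7,6) → blocked by [7,10]×[4,11], reject
2. q=(17,12) nearest=0 d=16 new=(7,6) → blocked by [7,10]×[4,11], reject
3. q=(18,14) nearest=0 d=17 new=(7,6) → blocked by [7,10]×[4,11], reject
4. q=(18,4) nearest=0 d=17 new=(7,4) → blocked by [7,10]×[4,11], reject
5. q=(11,2) nearest=0 d=10 new=(7,2) → add node 1 parent=0 cost=6
6. q=(5,18) nearest=1 d=16 new=(5,8) → add node 2 parent=1 cost=12
7. q=(9,18) nearest=2 d=10 new=(9,14) → blocked by [7,10]×[4,11], reject
8. q=(6,1) nearest=1 d=1 new=(6,1) → add node 3 parent=1 cost=7
9. q=(13,21) nearest=2 d=13 new=(11,14) → blocked by [7,10]×[4,11], reject
10. q=(10,12) nearest=2 d=5 new=(10,12) → blocked by [7,10]×[4,11], reject
11. q=(9,0) nearest=1 d=2 new=(9,0) → add node 4 parent=1 cost=8
12. q=(1,8) nearest=2 d=4 new=(1,8) → add node 5 parent=2 cost=16
13. q=(18,8) nearest=4 d=9 new=(15,6) → add node 6 parent=4 cost=14
14. q=(11,5) nearest=1 d=4 new=(11,5) → blocked by [7,10]×[4,11], reject
15. q=(21,20) nearest=6 d=14 new=(21,12) → add node 7 parent=6 cost=20
16. q=(4,19) nearest=2 d=11 new=(4,14) → add node 8 parent=2 cost=18
17. q=(9,2) nearest=1 d=2 new=(9,2) → add node 9 parent=1 cost=8
18. q=(17,7) nearest=6 d=2 new=(17,7) → add node 10 parent=6 cost=16
19. q=(0,3) nearest=0 d=3 new=(0,3) → add node 11 parent=0 cost=3

Node count: 12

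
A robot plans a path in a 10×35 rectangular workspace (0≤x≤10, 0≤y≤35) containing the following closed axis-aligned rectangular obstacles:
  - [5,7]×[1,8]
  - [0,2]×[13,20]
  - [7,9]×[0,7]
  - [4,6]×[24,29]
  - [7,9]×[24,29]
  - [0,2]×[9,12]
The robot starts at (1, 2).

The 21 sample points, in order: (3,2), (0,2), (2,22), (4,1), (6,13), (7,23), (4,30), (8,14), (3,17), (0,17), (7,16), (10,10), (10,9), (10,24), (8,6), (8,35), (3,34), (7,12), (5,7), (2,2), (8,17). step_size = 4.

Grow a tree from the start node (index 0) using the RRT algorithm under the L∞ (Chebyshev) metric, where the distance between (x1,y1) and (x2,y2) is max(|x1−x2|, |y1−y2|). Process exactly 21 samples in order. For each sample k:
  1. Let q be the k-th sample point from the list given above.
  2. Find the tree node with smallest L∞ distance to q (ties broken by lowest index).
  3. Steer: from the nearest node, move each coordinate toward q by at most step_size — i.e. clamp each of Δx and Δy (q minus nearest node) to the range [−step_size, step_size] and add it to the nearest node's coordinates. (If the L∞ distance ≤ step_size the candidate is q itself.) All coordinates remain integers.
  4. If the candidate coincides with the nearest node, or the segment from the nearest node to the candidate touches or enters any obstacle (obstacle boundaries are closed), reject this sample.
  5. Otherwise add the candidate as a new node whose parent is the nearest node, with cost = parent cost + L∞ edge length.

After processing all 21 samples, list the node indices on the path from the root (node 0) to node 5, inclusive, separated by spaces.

1. q=(3,2) nearest=0 d=2 new=(3,2) → add node 1 parent=0 cost=2
2. q=(0,2) nearest=0 d=1 new=(0,2) → add node 2 parent=0 cost=1
3. q=(2,22) nearest=0 d=20 new=(2,6) → add node 3 parent=0 cost=4
4. q=(4,1) nearest=1 d=1 new=(4,1) → add node 4 parent=1 cost=3
5. q=(6,13) nearest=3 d=7 new=(6,10) → add node 5 parent=3 cost=8
6. q=(7,23) nearest=5 d=13 new=(7,14) → add node 6 parent=5 cost=12
7. q=(4,30) nearest=6 d=16 new=(4,18) → add node 7 parent=6 cost=16
8. q=(8,14) nearest=6 d=1 new=(8,14) → add node 8 parent=6 cost=13
9. q=(3,17) nearest=7 d=1 new=(3,17) → add node 9 parent=7 cost=17
10. q=(0,17) nearest=9 d=3 new=(0,17) → blocked by [0,2]×[13,20], reject
11. q=(7,16) nearest=6 d=2 new=(7,16) → add node 10 parent=6 cost=14
12. q=(10,10) nearest=5 d=4 new=(10,10) → add node 11 parent=5 cost=12
13. q=(10,9) nearest=11 d=1 new=(10,9) → add node 12 parent=11 cost=13
14. q=(10,24) nearest=7 d=6 new=(8,22) → add node 13 parent=7 cost=20
15. q=(8,6) nearest=12 d=3 new=(8,6) → blocked by [7,9]×[0,7], reject
16. q=(8,35) nearest=13 d=13 new=(8,26) → blocked by [7,9]×[24,29], reject
17. q=(3,34) nearest=13 d=12 new=(4,26) → blocked by [4,6]×[24,29], reject
18. q=(7,12) nearest=5 d=2 new=(7,12) → add node 14 parent=5 cost=10
19. q=(5,7) nearest=3 d=3 new=(5,7) → blocked by [5,7]×[1,8], reject
20. q=(2,2) nearest=0 d=1 new=(2,2) → add node 15 parent=0 cost=1
21. q=(8,17) nearest=10 d=1 new=(8,17) → add node 16 parent=10 cost=15

Path: 0 3 5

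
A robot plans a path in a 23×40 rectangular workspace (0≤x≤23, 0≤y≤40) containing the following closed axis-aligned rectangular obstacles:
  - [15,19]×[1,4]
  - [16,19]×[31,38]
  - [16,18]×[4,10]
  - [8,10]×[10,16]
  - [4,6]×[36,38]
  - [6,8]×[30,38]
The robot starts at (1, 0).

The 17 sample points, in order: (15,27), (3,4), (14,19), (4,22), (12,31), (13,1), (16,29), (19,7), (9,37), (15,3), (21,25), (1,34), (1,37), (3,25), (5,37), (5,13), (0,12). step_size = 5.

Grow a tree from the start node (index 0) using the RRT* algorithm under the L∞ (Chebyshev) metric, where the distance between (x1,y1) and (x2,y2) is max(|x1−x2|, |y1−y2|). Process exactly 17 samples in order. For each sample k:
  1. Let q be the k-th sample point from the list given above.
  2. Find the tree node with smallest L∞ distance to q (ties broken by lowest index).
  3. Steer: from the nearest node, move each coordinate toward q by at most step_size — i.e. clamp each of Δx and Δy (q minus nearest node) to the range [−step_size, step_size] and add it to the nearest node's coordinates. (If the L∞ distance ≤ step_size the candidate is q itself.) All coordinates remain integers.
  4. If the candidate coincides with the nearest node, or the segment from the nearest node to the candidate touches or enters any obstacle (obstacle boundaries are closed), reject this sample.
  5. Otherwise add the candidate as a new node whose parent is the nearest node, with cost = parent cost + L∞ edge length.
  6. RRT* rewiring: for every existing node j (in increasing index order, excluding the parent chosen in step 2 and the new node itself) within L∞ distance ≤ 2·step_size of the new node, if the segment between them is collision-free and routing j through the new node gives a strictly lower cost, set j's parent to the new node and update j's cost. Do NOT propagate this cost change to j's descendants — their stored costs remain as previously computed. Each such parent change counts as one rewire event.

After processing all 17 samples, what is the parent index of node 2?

1. q=(15,27) nearest=0 d=27 new=(6,5) → add node 1 parent=0 cost=5
2. q=(3,4) nearest=1 d=3 new=(3,4) → add node 2 parent=1 cost=8
3. q=(14,19) nearest=1 d=14 new=(11,10) → add node 3 parent=1 cost=10
4. q=(4,22) nearest=3 d=12 new=(6,15) → blocked by [8,10]×[10,16], reject
5. q=(12,31) nearest=3 d=21 new=(12,15) → add node 4 parent=3 cost=15
6. q=(13,1) nearest=1 d=7 new=(11,1) → add node 5 parent=1 cost=10
7. q=(16,29) nearest=4 d=14 new=(16,20) → add node 6 parent=4 cost=20
8. q=(19,7) nearest=3 d=8 new=(16,7) → blocked by [16,18]×[4,10], reject
9. q=(9,37) nearest=6 d=17 new=(11,25) → add node 7 parent=6 cost=25
10. q=(15,3) nearest=5 d=4 new=(15,3) → blocked by [15,19]×[1,4], reject
11. q=(21,25) nearest=6 d=5 new=(21,25) → add node 8 parent=6 cost=25
12. q=(1,34) nearest=7 d=10 new=(6,30) → blocked by [6,8]×[30,38], reject
13. q=(1,37) nearest=7 d=12 new=(6,30) → blocked by [6,8]×[30,38], reject
14. q=(3,25) nearest=7 d=8 new=(6,25) → add node 9 parent=7 cost=30
15. q=(5,37) nearest=7 d=12 new=(6,30) → blocked by [6,8]×[30,38], reject
16. q=(5,13) nearest=3 d=6 new=(6,13) → blocked by [8,10]×[10,16], reject
17. q=(0,12) nearest=1 d=7 new=(1,10) → add node 10 parent=1 cost=10

Parent of node 2: 1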